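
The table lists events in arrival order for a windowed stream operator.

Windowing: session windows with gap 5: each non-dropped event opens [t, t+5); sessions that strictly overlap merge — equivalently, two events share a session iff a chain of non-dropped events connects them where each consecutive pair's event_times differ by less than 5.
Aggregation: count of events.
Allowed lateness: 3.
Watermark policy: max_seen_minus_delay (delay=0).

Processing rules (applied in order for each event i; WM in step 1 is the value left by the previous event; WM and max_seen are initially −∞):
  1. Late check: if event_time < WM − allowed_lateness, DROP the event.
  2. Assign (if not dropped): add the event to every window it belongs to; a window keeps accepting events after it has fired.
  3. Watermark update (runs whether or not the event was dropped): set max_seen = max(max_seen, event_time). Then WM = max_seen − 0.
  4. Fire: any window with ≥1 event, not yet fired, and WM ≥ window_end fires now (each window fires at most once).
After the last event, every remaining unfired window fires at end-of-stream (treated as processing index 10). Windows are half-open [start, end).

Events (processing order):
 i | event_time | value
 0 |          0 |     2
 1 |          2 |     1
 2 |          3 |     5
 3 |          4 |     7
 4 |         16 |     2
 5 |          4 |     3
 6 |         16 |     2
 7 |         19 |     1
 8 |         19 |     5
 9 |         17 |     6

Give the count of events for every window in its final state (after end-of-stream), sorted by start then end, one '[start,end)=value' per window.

[0,9)=4 [16,24)=5

i=0 t=0 v=2: → [0,5); WM=0
i=1 t=2 v=1: → [0,7); WM=2
i=2 t=3 v=5: → [0,8); WM=3
i=3 t=4 v=7: → [0,9); WM=4
i=4 t=16 v=2: → [16,21); WM=16
i=5 t=4 v=3: DROP (t<16-3); WM=16
i=6 t=16 v=2: → [16,21); WM=16
i=7 t=19 v=1: → [16,24); WM=19
i=8 t=19 v=5: → [16,24); WM=19
i=9 t=17 v=6: → [16,24); WM=19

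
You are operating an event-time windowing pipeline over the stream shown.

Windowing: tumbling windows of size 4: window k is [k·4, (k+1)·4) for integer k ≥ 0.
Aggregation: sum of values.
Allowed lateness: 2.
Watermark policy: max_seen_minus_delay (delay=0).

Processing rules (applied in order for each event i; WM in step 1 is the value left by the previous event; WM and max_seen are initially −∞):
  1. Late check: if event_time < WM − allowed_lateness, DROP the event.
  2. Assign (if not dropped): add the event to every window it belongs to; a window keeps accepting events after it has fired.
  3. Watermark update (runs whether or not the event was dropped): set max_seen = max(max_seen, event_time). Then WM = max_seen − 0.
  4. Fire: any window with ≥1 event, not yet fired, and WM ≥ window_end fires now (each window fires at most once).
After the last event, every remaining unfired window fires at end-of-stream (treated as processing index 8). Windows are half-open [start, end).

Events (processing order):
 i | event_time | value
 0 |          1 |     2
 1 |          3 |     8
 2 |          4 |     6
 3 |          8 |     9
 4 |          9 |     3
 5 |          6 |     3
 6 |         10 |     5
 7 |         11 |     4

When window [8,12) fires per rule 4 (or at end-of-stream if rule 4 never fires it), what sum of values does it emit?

21

i=0 t=1 v=2: → [0,4); WM=1
i=1 t=3 v=8: → [0,4); WM=3
i=2 t=4 v=6: → [4,8); WM=4; [0,4) fires=10
i=3 t=8 v=9: → [8,12); WM=8; [4,8) fires=6
i=4 t=9 v=3: → [8,12); WM=9
i=5 t=6 v=3: DROP (t<9-2); WM=9
i=6 t=10 v=5: → [8,12); WM=10
i=7 t=11 v=4: → [8,12); WM=11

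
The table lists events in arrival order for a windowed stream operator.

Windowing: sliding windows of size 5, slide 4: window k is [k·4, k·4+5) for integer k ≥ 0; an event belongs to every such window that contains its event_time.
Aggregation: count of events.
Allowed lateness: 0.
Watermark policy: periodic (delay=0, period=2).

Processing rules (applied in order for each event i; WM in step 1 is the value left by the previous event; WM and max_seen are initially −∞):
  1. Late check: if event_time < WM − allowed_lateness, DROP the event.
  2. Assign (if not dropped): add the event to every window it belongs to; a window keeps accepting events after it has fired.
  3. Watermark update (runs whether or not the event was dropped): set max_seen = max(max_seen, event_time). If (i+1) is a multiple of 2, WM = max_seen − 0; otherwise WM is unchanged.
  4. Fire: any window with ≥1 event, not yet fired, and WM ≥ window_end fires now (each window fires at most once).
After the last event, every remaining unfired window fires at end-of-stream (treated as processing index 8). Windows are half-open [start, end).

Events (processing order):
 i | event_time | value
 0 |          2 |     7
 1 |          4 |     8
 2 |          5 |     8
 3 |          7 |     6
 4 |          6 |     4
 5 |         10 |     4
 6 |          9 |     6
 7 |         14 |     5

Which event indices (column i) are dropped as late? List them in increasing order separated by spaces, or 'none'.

4 6

i=0 t=2 v=7: → [0,5); WM=−∞
i=1 t=4 v=8: → [4,9),[0,5); WM=4
i=2 t=5 v=8: → [4,9); WM=4
i=3 t=7 v=6: → [4,9); WM=7; [0,5) fires=2
i=4 t=6 v=4: DROP (t<7-0); WM=7
i=5 t=10 v=4: → [8,13); WM=10; [4,9) fires=3
i=6 t=9 v=6: DROP (t<10-0); WM=10
i=7 t=14 v=5: → [12,17); WM=14; [8,13) fires=1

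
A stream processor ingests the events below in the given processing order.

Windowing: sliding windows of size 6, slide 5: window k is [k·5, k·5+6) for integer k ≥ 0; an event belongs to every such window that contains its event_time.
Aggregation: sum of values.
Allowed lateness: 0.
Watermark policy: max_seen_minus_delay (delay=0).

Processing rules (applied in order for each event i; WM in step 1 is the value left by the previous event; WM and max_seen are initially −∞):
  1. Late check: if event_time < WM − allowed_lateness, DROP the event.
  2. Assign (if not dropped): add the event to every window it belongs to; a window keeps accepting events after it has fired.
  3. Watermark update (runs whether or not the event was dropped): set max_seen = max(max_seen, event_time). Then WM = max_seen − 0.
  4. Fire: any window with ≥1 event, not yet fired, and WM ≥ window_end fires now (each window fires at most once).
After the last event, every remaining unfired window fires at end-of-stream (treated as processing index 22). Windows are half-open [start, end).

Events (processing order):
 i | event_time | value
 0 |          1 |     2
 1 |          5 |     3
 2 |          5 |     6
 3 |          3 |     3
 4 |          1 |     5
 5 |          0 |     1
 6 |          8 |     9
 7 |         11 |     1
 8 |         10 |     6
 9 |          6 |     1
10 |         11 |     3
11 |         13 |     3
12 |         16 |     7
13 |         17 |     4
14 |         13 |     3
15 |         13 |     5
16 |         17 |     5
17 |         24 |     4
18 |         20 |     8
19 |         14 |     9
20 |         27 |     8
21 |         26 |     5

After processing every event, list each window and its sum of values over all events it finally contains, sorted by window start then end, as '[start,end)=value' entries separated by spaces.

[0,6)=11 [5,11)=18 [10,16)=7 [15,21)=16 [20,26)=4 [25,31)=8

i=0 t=1 v=2: → [0,6); WM=1
i=1 t=5 v=3: → [5,11),[0,6); WM=5
i=2 t=5 v=6: → [5,11),[0,6); WM=5
i=3 t=3 v=3: DROP (t<5-0); WM=5
i=4 t=1 v=5: DROP (t<5-0); WM=5
i=5 t=0 v=1: DROP (t<5-0); WM=5
i=6 t=8 v=9: → [5,11); WM=8; [0,6) fires=11
i=7 t=11 v=1: → [10,16); WM=11; [5,11) fires=18
i=8 t=10 v=6: DROP (t<11-0); WM=11
i=9 t=6 v=1: DROP (t<11-0); WM=11
i=10 t=11 v=3: → [10,16); WM=11
i=11 t=13 v=3: → [10,16); WM=13
i=12 t=16 v=7: → [15,21); WM=16; [10,16) fires=7
i=13 t=17 v=4: → [15,21); WM=17
i=14 t=13 v=3: DROP (t<17-0); WM=17
i=15 t=13 v=5: DROP (t<17-0); WM=17
i=16 t=17 v=5: → [15,21); WM=17
i=17 t=24 v=4: → [20,26); WM=24; [15,21) fires=16
i=18 t=20 v=8: DROP (t<24-0); WM=24
i=19 t=14 v=9: DROP (t<24-0); WM=24
i=20 t=27 v=8: → [25,31); WM=27; [20,26) fires=4
i=21 t=26 v=5: DROP (t<27-0); WM=27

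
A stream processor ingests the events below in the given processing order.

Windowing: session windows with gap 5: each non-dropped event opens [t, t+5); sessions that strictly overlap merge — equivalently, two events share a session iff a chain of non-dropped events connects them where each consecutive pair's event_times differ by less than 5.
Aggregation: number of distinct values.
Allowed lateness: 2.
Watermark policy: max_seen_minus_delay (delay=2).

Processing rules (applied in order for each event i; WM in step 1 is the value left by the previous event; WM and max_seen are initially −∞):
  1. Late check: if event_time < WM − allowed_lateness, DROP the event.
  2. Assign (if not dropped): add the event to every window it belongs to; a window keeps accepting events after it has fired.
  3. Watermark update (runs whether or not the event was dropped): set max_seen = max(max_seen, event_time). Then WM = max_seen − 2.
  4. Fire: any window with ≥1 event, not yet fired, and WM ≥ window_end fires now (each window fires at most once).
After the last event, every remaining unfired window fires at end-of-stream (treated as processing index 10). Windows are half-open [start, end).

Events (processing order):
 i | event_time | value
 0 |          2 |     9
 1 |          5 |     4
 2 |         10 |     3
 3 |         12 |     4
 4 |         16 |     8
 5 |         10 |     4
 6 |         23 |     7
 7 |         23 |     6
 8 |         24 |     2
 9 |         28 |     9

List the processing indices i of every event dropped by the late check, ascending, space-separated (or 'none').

5

i=0 t=2 v=9: → [2,7); WM=0
i=1 t=5 v=4: → [2,10); WM=3
i=2 t=10 v=3: → [10,15); WM=8
i=3 t=12 v=4: → [10,17); WM=10
i=4 t=16 v=8: → [10,21); WM=14
i=5 t=10 v=4: DROP (t<14-2); WM=14
i=6 t=23 v=7: → [23,28); WM=21
i=7 t=23 v=6: → [23,28); WM=21
i=8 t=24 v=2: → [23,29); WM=22
i=9 t=28 v=9: → [23,33); WM=26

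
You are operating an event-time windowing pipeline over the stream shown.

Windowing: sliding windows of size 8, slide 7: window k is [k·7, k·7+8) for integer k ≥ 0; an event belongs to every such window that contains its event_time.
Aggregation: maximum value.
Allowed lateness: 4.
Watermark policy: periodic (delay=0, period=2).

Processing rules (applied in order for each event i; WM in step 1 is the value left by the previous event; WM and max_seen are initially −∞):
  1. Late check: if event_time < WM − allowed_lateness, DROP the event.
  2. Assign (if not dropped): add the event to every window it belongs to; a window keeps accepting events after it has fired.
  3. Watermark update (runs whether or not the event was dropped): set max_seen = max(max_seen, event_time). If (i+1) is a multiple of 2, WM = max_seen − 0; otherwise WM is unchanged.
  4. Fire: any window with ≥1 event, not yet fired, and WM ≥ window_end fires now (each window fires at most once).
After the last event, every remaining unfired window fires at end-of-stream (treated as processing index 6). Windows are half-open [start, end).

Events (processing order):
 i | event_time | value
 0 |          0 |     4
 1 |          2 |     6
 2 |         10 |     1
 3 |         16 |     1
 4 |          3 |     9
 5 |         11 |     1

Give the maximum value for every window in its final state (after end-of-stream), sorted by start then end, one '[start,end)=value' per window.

[0,8)=6 [7,15)=1 [14,22)=1

i=0 t=0 v=4: → [0,8); WM=−∞
i=1 t=2 v=6: → [0,8); WM=2
i=2 t=10 v=1: → [7,15); WM=2
i=3 t=16 v=1: → [14,22); WM=16; [0,8) fires=6 [7,15) fires=1
i=4 t=3 v=9: DROP (t<16-4); WM=16
i=5 t=11 v=1: DROP (t<16-4); WM=16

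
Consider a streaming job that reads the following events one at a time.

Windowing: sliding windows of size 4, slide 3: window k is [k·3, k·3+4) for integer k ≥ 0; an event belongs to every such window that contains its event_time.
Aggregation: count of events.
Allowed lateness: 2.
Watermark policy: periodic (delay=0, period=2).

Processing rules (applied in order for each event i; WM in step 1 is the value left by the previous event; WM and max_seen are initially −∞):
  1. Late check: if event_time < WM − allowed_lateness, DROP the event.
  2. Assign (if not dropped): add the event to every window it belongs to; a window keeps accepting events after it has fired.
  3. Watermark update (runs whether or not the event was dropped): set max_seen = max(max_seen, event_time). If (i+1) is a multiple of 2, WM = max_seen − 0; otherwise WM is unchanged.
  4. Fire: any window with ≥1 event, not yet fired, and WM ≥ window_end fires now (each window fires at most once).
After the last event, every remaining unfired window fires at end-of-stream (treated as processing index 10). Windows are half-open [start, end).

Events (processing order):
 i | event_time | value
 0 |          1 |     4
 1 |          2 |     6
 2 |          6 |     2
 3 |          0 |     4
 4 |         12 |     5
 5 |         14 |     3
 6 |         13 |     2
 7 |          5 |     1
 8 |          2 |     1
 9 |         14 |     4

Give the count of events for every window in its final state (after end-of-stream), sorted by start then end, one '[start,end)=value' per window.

[0,4)=3 [3,7)=1 [6,10)=1 [9,13)=1 [12,16)=4

i=0 t=1 v=4: → [0,4); WM=−∞
i=1 t=2 v=6: → [0,4); WM=2
i=2 t=6 v=2: → [6,10),[3,7); WM=2
i=3 t=0 v=4: → [0,4); WM=6; [0,4) fires=3
i=4 t=12 v=5: → [12,16),[9,13); WM=6
i=5 t=14 v=3: → [12,16); WM=14; [3,7) fires=1 [6,10) fires=1 [9,13) fires=1
i=6 t=13 v=2: → [12,16); WM=14
i=7 t=5 v=1: DROP (t<14-2); WM=14
i=8 t=2 v=1: DROP (t<14-2); WM=14
i=9 t=14 v=4: → [12,16); WM=14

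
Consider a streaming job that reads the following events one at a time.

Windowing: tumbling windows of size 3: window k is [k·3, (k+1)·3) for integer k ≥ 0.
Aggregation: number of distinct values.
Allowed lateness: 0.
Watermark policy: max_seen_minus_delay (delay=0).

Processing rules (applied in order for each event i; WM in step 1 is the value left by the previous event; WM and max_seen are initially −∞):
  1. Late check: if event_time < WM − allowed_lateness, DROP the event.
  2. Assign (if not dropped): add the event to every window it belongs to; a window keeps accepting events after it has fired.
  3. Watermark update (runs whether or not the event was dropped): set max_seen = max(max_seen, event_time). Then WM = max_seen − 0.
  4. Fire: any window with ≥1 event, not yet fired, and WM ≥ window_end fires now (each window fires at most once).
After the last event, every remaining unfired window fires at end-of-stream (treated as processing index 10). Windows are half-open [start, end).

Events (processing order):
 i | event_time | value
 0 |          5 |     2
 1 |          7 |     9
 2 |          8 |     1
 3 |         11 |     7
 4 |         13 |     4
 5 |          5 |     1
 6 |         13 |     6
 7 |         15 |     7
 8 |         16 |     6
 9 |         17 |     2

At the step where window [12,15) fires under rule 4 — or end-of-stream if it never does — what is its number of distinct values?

2

i=0 t=5 v=2: → [3,6); WM=5
i=1 t=7 v=9: → [6,9); WM=7; [3,6) fires=1
i=2 t=8 v=1: → [6,9); WM=8
i=3 t=11 v=7: → [9,12); WM=11; [6,9) fires=2
i=4 t=13 v=4: → [12,15); WM=13; [9,12) fires=1
i=5 t=5 v=1: DROP (t<13-0); WM=13
i=6 t=13 v=6: → [12,15); WM=13
i=7 t=15 v=7: → [15,18); WM=15; [12,15) fires=2
i=8 t=16 v=6: → [15,18); WM=16
i=9 t=17 v=2: → [15,18); WM=17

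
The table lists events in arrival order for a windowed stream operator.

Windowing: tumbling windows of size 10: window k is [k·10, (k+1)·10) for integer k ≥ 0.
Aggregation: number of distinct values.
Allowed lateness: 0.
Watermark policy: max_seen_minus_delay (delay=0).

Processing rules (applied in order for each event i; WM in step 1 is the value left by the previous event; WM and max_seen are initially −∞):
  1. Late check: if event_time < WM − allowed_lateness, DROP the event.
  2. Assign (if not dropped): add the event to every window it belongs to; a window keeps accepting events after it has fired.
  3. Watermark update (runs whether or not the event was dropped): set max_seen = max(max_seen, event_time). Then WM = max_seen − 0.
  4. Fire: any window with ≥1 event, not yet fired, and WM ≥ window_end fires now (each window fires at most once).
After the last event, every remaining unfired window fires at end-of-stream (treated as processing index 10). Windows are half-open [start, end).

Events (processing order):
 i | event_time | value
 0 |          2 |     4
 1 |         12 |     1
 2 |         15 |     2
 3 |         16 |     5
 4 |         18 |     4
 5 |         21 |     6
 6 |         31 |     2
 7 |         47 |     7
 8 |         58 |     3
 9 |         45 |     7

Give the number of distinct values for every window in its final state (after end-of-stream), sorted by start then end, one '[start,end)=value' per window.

i=0 t=2 v=4: → [0,10); WM=2
i=1 t=12 v=1: → [10,20); WM=12; [0,10) fires=1
i=2 t=15 v=2: → [10,20); WM=15
i=3 t=16 v=5: → [10,20); WM=16
i=4 t=18 v=4: → [10,20); WM=18
i=5 t=21 v=6: → [20,30); WM=21; [10,20) fires=4
i=6 t=31 v=2: → [30,40); WM=31; [20,30) fires=1
i=7 t=47 v=7: → [40,50); WM=47; [30,40) fires=1
i=8 t=58 v=3: → [50,60); WM=58; [40,50) fires=1
i=9 t=45 v=7: DROP (t<58-0); WM=58

[0,10)=1 [10,20)=4 [20,30)=1 [30,40)=1 [40,50)=1 [50,60)=1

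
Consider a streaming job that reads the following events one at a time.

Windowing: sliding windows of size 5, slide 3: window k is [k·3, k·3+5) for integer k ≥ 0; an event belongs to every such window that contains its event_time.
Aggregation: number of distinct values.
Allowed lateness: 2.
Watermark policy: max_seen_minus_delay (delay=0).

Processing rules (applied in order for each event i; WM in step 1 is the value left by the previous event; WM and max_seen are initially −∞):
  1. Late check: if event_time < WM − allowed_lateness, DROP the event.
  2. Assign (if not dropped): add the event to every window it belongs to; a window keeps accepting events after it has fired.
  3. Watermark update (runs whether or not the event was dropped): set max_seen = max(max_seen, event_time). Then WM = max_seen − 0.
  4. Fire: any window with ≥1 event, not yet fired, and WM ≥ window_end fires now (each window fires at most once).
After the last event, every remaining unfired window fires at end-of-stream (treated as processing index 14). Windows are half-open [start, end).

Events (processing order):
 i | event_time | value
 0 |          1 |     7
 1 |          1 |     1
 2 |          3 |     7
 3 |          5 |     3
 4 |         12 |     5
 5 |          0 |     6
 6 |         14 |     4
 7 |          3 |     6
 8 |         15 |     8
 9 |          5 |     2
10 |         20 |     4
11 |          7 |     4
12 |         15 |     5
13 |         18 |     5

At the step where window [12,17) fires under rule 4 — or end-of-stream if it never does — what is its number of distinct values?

3

i=0 t=1 v=7: → [0,5); WM=1
i=1 t=1 v=1: → [0,5); WM=1
i=2 t=3 v=7: → [3,8),[0,5); WM=3
i=3 t=5 v=3: → [3,8); WM=5; [0,5) fires=2
i=4 t=12 v=5: → [12,17),[9,14); WM=12; [3,8) fires=2
i=5 t=0 v=6: DROP (t<12-2); WM=12
i=6 t=14 v=4: → [12,17); WM=14; [9,14) fires=1
i=7 t=3 v=6: DROP (t<14-2); WM=14
i=8 t=15 v=8: → [15,20),[12,17); WM=15
i=9 t=5 v=2: DROP (t<15-2); WM=15
i=10 t=20 v=4: → [18,23); WM=20; [12,17) fires=3 [15,20) fires=1
i=11 t=7 v=4: DROP (t<20-2); WM=20
i=12 t=15 v=5: DROP (t<20-2); WM=20
i=13 t=18 v=5: → [18,23),[15,20); WM=20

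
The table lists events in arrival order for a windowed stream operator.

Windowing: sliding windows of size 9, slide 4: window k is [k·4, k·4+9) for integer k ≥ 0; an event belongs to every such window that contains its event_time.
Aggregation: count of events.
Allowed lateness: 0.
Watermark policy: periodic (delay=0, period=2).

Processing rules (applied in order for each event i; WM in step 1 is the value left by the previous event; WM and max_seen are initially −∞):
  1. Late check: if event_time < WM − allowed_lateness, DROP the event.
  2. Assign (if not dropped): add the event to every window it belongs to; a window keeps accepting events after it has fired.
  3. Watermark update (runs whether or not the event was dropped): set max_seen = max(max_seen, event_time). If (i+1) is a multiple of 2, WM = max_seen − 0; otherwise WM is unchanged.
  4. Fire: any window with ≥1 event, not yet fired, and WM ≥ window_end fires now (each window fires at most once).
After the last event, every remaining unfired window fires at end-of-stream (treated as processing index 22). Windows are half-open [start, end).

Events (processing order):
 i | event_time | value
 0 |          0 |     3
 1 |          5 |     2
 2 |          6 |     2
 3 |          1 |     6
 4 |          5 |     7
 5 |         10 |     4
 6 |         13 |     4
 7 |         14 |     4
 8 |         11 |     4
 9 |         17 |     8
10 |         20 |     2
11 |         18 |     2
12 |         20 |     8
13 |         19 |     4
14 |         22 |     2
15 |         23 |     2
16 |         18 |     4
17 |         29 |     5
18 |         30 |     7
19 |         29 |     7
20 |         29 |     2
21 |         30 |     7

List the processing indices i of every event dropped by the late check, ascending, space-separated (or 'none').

i=0 t=0 v=3: → [0,9); WM=−∞
i=1 t=5 v=2: → [4,13),[0,9); WM=5
i=2 t=6 v=2: → [4,13),[0,9); WM=5
i=3 t=1 v=6: DROP (t<5-0); WM=6
i=4 t=5 v=7: DROP (t<6-0); WM=6
i=5 t=10 v=4: → [8,17),[4,13); WM=10; [0,9) fires=3
i=6 t=13 v=4: → [12,21),[8,17); WM=10
i=7 t=14 v=4: → [12,21),[8,17); WM=14; [4,13) fires=3
i=8 t=11 v=4: DROP (t<14-0); WM=14
i=9 t=17 v=8: → [16,25),[12,21); WM=17; [8,17) fires=3
i=10 t=20 v=2: → [20,29),[16,25),[12,21); WM=17
i=11 t=18 v=2: → [16,25),[12,21); WM=20
i=12 t=20 v=8: → [20,29),[16,25),[12,21); WM=20
i=13 t=19 v=4: DROP (t<20-0); WM=20
i=14 t=22 v=2: → [20,29),[16,25); WM=20
i=15 t=23 v=2: → [20,29),[16,25); WM=23; [12,21) fires=6
i=16 t=18 v=4: DROP (t<23-0); WM=23
i=17 t=29 v=5: → [28,37),[24,33); WM=29; [16,25) fires=6 [20,29) fires=4
i=18 t=30 v=7: → [28,37),[24,33); WM=29
i=19 t=29 v=7: → [28,37),[24,33); WM=30
i=20 t=29 v=2: DROP (t<30-0); WM=30
i=21 t=30 v=7: → [28,37),[24,33); WM=30

3 4 8 13 16 20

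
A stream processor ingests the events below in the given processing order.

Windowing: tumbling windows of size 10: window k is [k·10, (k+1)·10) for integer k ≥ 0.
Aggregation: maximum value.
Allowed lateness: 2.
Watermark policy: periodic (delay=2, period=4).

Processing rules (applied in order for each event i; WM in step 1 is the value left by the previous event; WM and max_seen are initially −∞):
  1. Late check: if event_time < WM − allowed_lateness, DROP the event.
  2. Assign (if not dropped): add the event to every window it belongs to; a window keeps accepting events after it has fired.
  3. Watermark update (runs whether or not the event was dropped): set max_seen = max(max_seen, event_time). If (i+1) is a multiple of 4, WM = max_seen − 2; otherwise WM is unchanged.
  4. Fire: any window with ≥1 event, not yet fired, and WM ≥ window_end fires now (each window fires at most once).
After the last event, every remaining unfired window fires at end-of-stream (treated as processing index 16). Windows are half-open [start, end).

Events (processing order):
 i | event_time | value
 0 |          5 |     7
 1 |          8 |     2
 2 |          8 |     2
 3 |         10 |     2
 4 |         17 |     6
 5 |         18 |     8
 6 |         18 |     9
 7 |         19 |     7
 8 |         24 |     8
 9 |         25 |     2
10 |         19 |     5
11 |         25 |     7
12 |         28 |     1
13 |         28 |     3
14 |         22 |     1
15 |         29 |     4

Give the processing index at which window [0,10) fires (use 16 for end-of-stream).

7

i=0 t=5 v=7: → [0,10); WM=−∞
i=1 t=8 v=2: → [0,10); WM=−∞
i=2 t=8 v=2: → [0,10); WM=−∞
i=3 t=10 v=2: → [10,20); WM=8
i=4 t=17 v=6: → [10,20); WM=8
i=5 t=18 v=8: → [10,20); WM=8
i=6 t=18 v=9: → [10,20); WM=8
i=7 t=19 v=7: → [10,20); WM=17; [0,10) fires=7
i=8 t=24 v=8: → [20,30); WM=17
i=9 t=25 v=2: → [20,30); WM=17
i=10 t=19 v=5: → [10,20); WM=17
i=11 t=25 v=7: → [20,30); WM=23; [10,20) fires=9
i=12 t=28 v=1: → [20,30); WM=23
i=13 t=28 v=3: → [20,30); WM=23
i=14 t=22 v=1: → [20,30); WM=23
i=15 t=29 v=4: → [20,30); WM=27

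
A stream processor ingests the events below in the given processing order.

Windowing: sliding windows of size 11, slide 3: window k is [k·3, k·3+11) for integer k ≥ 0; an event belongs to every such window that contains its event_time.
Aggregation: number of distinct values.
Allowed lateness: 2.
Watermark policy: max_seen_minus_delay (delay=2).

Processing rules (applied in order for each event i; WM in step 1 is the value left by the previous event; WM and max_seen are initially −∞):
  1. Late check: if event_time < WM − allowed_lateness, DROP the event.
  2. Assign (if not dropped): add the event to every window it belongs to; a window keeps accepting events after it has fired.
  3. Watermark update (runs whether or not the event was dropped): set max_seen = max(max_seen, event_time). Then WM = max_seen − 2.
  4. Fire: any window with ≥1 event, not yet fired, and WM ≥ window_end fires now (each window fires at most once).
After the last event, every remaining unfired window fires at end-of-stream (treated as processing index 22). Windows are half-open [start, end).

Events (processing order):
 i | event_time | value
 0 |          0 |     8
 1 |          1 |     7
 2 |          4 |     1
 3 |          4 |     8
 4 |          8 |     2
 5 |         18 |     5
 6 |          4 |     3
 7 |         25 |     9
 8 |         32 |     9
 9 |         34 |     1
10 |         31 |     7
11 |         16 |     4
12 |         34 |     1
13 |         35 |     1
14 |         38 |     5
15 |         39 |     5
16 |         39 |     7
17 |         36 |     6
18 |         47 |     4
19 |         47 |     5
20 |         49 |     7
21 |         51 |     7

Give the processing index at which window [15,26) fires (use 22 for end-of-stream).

8

i=0 t=0 v=8: → [0,11); WM=-2
i=1 t=1 v=7: → [0,11); WM=-1
i=2 t=4 v=1: → [3,14),[0,11); WM=2
i=3 t=4 v=8: → [3,14),[0,11); WM=2
i=4 t=8 v=2: → [6,17),[3,14),[0,11); WM=6
i=5 t=18 v=5: → [18,29),[15,26),[12,23),[9,20); WM=16; [0,11) fires=4 [3,14) fires=3
i=6 t=4 v=3: DROP (t<16-2); WM=16
i=7 t=25 v=9: → [24,35),[21,32),[18,29),[15,26); WM=23; [6,17) fires=1 [9,20) fires=1 [12,23) fires=1
i=8 t=32 v=9: → [30,41),[27,38),[24,35); WM=30; [15,26) fires=2 [18,29) fires=2
i=9 t=34 v=1: → [33,44),[30,41),[27,38),[24,35); WM=32; [21,32) fires=1
i=10 t=31 v=7: → [30,41),[27,38),[24,35),[21,32); WM=32
i=11 t=16 v=4: DROP (t<32-2); WM=32
i=12 t=34 v=1: → [33,44),[30,41),[27,38),[24,35); WM=32
i=13 t=35 v=1: → [33,44),[30,41),[27,38); WM=33
i=14 t=38 v=5: → [36,47),[33,44),[30,41); WM=36; [24,35) fires=3
i=15 t=39 v=5: → [39,50),[36,47),[33,44),[30,41); WM=37
i=16 t=39 v=7: → [39,50),[36,47),[33,44),[30,41); WM=37
i=17 t=36 v=6: → [36,47),[33,44),[30,41),[27,38); WM=37
i=18 t=47 v=4: → [45,56),[42,53),[39,50); WM=45; [27,38) fires=4 [30,41) fires=5 [33,44) fires=4
i=19 t=47 v=5: → [45,56),[42,53),[39,50); WM=45
i=20 t=49 v=7: → [48,59),[45,56),[42,53),[39,50); WM=47; [36,47) fires=3
i=21 t=51 v=7: → [51,62),[48,59),[45,56),[42,53); WM=49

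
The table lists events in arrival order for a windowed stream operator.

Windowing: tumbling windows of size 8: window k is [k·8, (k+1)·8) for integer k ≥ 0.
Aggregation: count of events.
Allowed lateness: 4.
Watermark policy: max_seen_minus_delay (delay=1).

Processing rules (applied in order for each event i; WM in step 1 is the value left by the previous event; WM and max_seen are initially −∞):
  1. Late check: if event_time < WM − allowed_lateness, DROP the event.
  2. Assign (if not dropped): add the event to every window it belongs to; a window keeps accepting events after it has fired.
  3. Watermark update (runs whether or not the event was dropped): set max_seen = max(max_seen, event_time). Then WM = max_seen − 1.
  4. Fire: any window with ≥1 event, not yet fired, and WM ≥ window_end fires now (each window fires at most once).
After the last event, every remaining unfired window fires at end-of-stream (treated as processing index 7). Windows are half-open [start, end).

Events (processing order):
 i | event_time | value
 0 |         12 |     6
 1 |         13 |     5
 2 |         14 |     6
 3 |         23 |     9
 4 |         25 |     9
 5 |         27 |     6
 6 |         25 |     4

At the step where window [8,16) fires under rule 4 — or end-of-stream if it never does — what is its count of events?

3

i=0 t=12 v=6: → [8,16); WM=11
i=1 t=13 v=5: → [8,16); WM=12
i=2 t=14 v=6: → [8,16); WM=13
i=3 t=23 v=9: → [16,24); WM=22; [8,16) fires=3
i=4 t=25 v=9: → [24,32); WM=24; [16,24) fires=1
i=5 t=27 v=6: → [24,32); WM=26
i=6 t=25 v=4: → [24,32); WM=26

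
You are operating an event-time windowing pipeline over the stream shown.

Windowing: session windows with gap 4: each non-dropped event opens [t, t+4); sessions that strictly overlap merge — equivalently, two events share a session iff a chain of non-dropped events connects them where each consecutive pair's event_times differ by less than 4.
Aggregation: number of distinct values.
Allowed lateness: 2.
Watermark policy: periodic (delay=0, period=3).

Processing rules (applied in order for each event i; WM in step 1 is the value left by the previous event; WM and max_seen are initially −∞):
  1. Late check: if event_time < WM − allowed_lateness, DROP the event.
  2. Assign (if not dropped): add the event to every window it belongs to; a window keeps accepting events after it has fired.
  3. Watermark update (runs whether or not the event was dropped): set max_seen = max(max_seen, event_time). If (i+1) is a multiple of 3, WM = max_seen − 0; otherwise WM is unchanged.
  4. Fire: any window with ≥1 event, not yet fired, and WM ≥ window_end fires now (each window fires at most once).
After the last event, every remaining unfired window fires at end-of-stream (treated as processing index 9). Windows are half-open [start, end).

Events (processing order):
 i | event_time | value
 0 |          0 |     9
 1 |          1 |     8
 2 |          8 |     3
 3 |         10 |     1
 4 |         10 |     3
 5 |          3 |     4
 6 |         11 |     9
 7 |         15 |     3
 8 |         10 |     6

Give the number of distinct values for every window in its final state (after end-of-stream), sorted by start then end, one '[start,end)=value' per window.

[0,5)=2 [8,15)=4 [15,19)=1

i=0 t=0 v=9: → [0,4); WM=−∞
i=1 t=1 v=8: → [0,5); WM=−∞
i=2 t=8 v=3: → [8,12); WM=8
i=3 t=10 v=1: → [8,14); WM=8
i=4 t=10 v=3: → [8,14); WM=8
i=5 t=3 v=4: DROP (t<8-2); WM=10
i=6 t=11 v=9: → [8,15); WM=10
i=7 t=15 v=3: → [15,19); WM=10
i=8 t=10 v=6: → [8,15); WM=15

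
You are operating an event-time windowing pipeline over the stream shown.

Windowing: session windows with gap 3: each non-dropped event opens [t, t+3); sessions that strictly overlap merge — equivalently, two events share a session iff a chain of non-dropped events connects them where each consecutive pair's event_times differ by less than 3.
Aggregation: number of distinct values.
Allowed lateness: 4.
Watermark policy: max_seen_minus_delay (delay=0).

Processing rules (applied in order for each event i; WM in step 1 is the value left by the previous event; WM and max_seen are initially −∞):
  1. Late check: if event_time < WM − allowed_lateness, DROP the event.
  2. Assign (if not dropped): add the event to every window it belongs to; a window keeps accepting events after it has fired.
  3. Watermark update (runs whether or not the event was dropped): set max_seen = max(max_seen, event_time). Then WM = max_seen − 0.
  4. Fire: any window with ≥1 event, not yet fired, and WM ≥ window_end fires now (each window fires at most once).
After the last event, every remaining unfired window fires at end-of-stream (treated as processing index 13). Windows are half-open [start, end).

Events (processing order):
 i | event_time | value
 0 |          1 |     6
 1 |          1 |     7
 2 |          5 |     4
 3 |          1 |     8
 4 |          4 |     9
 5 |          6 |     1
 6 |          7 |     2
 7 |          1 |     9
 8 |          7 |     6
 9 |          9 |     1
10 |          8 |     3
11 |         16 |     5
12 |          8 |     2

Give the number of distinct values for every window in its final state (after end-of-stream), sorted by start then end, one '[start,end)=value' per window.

i=0 t=1 v=6: → [1,4); WM=1
i=1 t=1 v=7: → [1,4); WM=1
i=2 t=5 v=4: → [5,8); WM=5
i=3 t=1 v=8: → [1,4); WM=5
i=4 t=4 v=9: → [4,8); WM=5
i=5 t=6 v=1: → [4,9); WM=6
i=6 t=7 v=2: → [4,10); WM=7
i=7 t=1 v=9: DROP (t<7-4); WM=7
i=8 t=7 v=6: → [4,10); WM=7
i=9 t=9 v=1: → [4,12); WM=9
i=10 t=8 v=3: → [4,12); WM=9
i=11 t=16 v=5: → [16,19); WM=16
i=12 t=8 v=2: DROP (t<16-4); WM=16

[1,4)=3 [4,12)=6 [16,19)=1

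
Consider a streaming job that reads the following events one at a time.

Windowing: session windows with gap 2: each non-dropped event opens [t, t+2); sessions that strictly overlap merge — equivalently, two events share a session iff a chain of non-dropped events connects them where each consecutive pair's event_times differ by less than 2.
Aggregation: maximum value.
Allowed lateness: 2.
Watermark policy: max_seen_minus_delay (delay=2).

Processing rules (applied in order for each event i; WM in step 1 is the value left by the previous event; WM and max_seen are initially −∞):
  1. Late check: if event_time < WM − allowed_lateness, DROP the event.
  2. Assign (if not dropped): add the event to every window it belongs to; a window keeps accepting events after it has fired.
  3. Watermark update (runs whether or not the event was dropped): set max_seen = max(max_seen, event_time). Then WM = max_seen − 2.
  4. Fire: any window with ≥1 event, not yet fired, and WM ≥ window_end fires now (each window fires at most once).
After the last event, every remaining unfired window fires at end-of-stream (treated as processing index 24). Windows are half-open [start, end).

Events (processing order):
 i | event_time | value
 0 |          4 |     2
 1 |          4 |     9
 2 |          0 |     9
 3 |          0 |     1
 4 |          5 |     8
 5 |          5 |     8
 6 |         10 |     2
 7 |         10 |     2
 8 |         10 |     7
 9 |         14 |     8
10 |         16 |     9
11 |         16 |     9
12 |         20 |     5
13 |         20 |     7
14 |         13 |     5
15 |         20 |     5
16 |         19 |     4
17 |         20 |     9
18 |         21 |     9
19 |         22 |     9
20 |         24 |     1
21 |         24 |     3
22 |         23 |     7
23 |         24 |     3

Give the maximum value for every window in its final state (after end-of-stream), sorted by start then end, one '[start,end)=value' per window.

i=0 t=4 v=2: → [4,6); WM=2
i=1 t=4 v=9: → [4,6); WM=2
i=2 t=0 v=9: → [0,2); WM=2
i=3 t=0 v=1: → [0,2); WM=2
i=4 t=5 v=8: → [4,7); WM=3
i=5 t=5 v=8: → [4,7); WM=3
i=6 t=10 v=2: → [10,12); WM=8
i=7 t=10 v=2: → [10,12); WM=8
i=8 t=10 v=7: → [10,12); WM=8
i=9 t=14 v=8: → [14,16); WM=12
i=10 t=16 v=9: → [16,18); WM=14
i=11 t=16 v=9: → [16,18); WM=14
i=12 t=20 v=5: → [20,22); WM=18
i=13 t=20 v=7: → [20,22); WM=18
i=14 t=13 v=5: DROP (t<18-2); WM=18
i=15 t=20 v=5: → [20,22); WM=18
i=16 t=19 v=4: → [19,22); WM=18
i=17 t=20 v=9: → [19,22); WM=18
i=18 t=21 v=9: → [19,23); WM=19
i=19 t=22 v=9: → [19,24); WM=20
i=20 t=24 v=1: → [24,26); WM=22
i=21 t=24 v=3: → [24,26); WM=22
i=22 t=23 v=7: → [19,26); WM=22
i=23 t=24 v=3: → [19,26); WM=22

[0,2)=9 [4,7)=9 [10,12)=7 [14,16)=8 [16,18)=9 [19,26)=9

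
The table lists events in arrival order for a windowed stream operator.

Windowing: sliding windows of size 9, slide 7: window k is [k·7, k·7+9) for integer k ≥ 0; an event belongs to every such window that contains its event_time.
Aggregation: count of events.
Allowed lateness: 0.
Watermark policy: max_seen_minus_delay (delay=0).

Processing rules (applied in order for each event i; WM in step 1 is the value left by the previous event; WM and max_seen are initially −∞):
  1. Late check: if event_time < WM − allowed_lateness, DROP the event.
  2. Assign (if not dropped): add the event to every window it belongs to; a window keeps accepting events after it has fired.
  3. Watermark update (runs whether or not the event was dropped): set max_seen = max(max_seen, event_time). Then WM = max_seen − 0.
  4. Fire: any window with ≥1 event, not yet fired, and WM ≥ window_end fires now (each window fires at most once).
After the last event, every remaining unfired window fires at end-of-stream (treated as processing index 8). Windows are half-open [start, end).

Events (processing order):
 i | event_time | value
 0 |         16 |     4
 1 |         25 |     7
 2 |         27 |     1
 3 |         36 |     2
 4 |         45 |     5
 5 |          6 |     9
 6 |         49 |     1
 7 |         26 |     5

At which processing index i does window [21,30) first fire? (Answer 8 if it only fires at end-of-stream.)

3

i=0 t=16 v=4: → [14,23); WM=16
i=1 t=25 v=7: → [21,30); WM=25; [14,23) fires=1
i=2 t=27 v=1: → [21,30); WM=27
i=3 t=36 v=2: → [35,44),[28,37); WM=36; [21,30) fires=2
i=4 t=45 v=5: → [42,51); WM=45; [28,37) fires=1 [35,44) fires=1
i=5 t=6 v=9: DROP (t<45-0); WM=45
i=6 t=49 v=1: → [49,58),[42,51); WM=49
i=7 t=26 v=5: DROP (t<49-0); WM=49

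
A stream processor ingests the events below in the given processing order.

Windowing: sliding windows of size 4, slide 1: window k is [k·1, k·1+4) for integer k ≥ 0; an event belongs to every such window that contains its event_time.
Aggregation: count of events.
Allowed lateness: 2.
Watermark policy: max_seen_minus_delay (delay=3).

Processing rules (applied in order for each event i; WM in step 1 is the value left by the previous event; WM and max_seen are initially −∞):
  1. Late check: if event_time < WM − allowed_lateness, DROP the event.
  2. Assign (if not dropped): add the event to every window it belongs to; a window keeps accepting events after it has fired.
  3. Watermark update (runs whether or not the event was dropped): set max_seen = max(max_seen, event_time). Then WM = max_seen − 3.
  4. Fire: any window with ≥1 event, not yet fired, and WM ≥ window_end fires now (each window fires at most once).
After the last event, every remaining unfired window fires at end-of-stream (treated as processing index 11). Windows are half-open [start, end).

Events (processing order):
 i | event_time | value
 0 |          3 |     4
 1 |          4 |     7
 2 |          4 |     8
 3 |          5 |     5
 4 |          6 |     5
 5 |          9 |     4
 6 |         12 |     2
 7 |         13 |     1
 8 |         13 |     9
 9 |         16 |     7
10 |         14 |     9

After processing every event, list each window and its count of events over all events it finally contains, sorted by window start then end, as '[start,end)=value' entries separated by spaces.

i=0 t=3 v=4: → [3,7),[2,6),[1,5),[0,4); WM=0
i=1 t=4 v=7: → [4,8),[3,7),[2,6),[1,5); WM=1
i=2 t=4 v=8: → [4,8),[3,7),[2,6),[1,5); WM=1
i=3 t=5 v=5: → [5,9),[4,8),[3,7),[2,6); WM=2
i=4 t=6 v=5: → [6,10),[5,9),[4,8),[3,7); WM=3
i=5 t=9 v=4: → [9,13),[8,12),[7,11),[6,10); WM=6; [0,4) fires=1 [1,5) fires=3 [2,6) fires=4
i=6 t=12 v=2: → [12,16),[11,15),[10,14),[9,13); WM=9; [3,7) fires=5 [4,8) fires=4 [5,9) fires=2
i=7 t=13 v=1: → [13,17),[12,16),[11,15),[10,14); WM=10; [6,10) fires=2
i=8 t=13 v=9: → [13,17),[12,16),[11,15),[10,14); WM=10
i=9 t=16 v=7: → [16,20),[15,19),[14,18),[13,17); WM=13; [7,11) fires=1 [8,12) fires=1 [9,13) fires=2
i=10 t=14 v=9: → [14,18),[13,17),[12,16),[11,15); WM=13

[0,4)=1 [1,5)=3 [2,6)=4 [3,7)=5 [4,8)=4 [5,9)=2 [6,10)=2 [7,11)=1 [8,12)=1 [9,13)=2 [10,14)=3 [11,15)=4 [12,16)=4 [13,17)=4 [14,18)=2 [15,19)=1 [16,20)=1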